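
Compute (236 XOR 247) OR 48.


Step 1: 236 ^ 247 = 27
Step 2: 27 | 48 = 59

59


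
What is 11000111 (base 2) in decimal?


11000111 in decimal = 199

199


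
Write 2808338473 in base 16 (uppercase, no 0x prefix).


2808338473 = A763D829 hex

A763D829


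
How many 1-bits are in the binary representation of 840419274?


0b110010000101111100011111001010 has 16 set bits

16


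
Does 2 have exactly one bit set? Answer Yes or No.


0b10. Only one bit set => Yes

Yes


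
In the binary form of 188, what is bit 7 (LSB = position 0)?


0b10111100, position 7 = 1

1


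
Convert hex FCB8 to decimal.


FCB8 hex = 64696 decimal

64696


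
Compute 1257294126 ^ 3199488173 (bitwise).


0b1001010111100001100100100101110 ^ 0b10111110101101000101000010101101 = 0b11110100010001001001100110000011 = 4098136451

4098136451


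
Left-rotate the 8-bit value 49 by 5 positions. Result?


Rotate 0b110001 left by 5 (8-bit) = 0b100110 = 38

38


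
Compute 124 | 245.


0b1111100 | 0b11110101 = 0b11111101 = 253

253


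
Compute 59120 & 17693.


0b1110011011110000 & 0b100010100011101 = 0b100010000010000 = 17424

17424


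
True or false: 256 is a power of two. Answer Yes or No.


0b100000000. Only one bit set => Yes

Yes


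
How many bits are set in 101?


0b1100101 has 4 set bits

4


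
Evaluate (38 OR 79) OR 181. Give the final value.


Step 1: 38 | 79 = 111
Step 2: 111 | 181 = 255

255


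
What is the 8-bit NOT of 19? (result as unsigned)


~0b10011 = 0b11101100 = 236 (8-bit unsigned)

236


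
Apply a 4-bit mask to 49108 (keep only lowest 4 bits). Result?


49108 & 15 = 4

4


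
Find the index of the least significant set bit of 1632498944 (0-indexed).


0b1100001010011011111010100000000. Lowest set bit at position 8

8


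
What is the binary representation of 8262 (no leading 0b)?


8262 = 10000001000110 in binary

10000001000110


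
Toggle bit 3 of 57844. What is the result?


57844 ^ (1 << 3) = 57844 ^ 8 = 57852

57852


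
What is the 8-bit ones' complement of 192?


192 ^ 255 = 63

63


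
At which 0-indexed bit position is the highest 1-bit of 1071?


0b10000101111. Highest set bit at position 10

10


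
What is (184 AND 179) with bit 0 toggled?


Step 1: 184 & 179 = 176
Step 2: 176 ^ (1 << 0) = 176 ^ 1 = 177

177


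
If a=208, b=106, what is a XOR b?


208 ^ 106 = 186

186


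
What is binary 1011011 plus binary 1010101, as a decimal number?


1011011 + 1010101 = 10110000 = 176

176


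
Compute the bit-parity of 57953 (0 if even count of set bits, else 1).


0b1110001001100001 has 7 ones => parity 1

1


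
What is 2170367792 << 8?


0b10000001010111010010111100110000 << 8 = 0b1000000101011101001011110011000000000000 = 555614154752

555614154752


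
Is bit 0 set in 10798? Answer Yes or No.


0b10101000101110, bit 0 = 0. No

No


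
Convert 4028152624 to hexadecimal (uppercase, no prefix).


4028152624 = F018BB30 hex

F018BB30


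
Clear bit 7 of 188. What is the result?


188 & ~(1 << 7) = 60

60


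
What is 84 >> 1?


0b1010100 >> 1 = 0b101010 = 42

42


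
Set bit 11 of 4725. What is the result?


4725 | (1 << 11) = 4725 | 2048 = 6773

6773


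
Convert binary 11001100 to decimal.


11001100 in decimal = 204

204


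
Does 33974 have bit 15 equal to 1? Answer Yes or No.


0b1000010010110110, bit 15 = 1. Yes

Yes


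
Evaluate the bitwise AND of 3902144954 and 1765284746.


0b11101000100101100000000110111010 & 0b1101001001110000001101110001010 = 0b1101000000100000000000110001010 = 1745879434

1745879434


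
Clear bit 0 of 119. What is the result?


119 & ~(1 << 0) = 118

118


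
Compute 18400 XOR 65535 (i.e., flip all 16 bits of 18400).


18400 ^ 65535 = 47135

47135


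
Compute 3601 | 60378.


0b111000010001 | 0b1110101111011010 = 0b1110111111011011 = 61403

61403


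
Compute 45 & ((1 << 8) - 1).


45 & 255 = 45

45


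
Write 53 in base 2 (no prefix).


53 = 110101 in binary

110101


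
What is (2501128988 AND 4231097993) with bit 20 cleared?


Step 1: 2501128988 & 4231097993 = 2484085256
Step 2: 2484085256 & ~(1 << 20) = 2483036680

2483036680


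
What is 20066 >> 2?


0b100111001100010 >> 2 = 0b1001110011000 = 5016

5016


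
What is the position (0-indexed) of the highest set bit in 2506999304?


0b10010101011011011100011000001000. Highest set bit at position 31

31


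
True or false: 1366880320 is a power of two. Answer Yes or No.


0b1010001011110001111000001000000. Multiple bits set => No

No


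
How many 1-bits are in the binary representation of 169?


0b10101001 has 4 set bits

4


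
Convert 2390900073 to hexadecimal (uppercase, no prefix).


2390900073 = 8E823D69 hex

8E823D69


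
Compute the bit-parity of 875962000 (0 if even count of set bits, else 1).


0b110100001101100001111010010000 has 13 ones => parity 1

1


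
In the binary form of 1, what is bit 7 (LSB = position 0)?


0b1, position 7 = 0

0


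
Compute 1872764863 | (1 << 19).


1872764863 | (1 << 19) = 1872764863 | 524288 = 1873289151

1873289151


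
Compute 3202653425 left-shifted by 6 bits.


0b10111110111001001001110011110001 << 6 = 0b10111110111001001001110011110001000000 = 204969819200

204969819200


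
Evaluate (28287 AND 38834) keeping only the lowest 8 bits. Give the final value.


Step 1: 28287 & 38834 = 1586
Step 2: 1586 & 255 = 50

50


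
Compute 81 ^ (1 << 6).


81 ^ (1 << 6) = 81 ^ 64 = 17

17


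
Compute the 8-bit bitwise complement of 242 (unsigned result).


~0b11110010 = 0b1101 = 13 (8-bit unsigned)

13


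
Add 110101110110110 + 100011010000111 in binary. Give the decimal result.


110101110110110 + 100011010000111 = 1011001000111101 = 45629

45629


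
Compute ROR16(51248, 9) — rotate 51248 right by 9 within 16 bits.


Rotate 0b1100100000110000 right by 9 (16-bit) = 0b1100001100100 = 6244

6244


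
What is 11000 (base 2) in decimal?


11000 in decimal = 24

24


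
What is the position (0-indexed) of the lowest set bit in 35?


0b100011. Lowest set bit at position 0

0


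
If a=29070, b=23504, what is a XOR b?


29070 ^ 23504 = 10846

10846


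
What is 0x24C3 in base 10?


24C3 hex = 9411 decimal

9411


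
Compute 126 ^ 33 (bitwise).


0b1111110 ^ 0b100001 = 0b1011111 = 95

95


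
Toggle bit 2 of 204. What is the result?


204 ^ (1 << 2) = 204 ^ 4 = 200

200


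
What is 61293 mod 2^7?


61293 & 127 = 109

109


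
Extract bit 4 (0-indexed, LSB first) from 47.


0b101111, position 4 = 0

0


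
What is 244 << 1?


0b11110100 << 1 = 0b111101000 = 488

488


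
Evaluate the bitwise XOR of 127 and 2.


0b1111111 ^ 0b10 = 0b1111101 = 125

125


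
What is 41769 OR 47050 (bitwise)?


0b1010001100101001 | 0b1011011111001010 = 0b1011011111101011 = 47083

47083


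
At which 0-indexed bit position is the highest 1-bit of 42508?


0b1010011000001100. Highest set bit at position 15

15


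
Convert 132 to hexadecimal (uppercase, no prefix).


132 = 84 hex

84


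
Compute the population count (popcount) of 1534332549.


0b1011011011101000000111010000101 has 15 set bits

15


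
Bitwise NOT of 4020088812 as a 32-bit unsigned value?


~0b11101111100111011010111111101100 = 0b10000011000100101000000010011 = 274878483 (32-bit unsigned)

274878483


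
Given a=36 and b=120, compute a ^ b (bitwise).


36 ^ 120 = 92

92


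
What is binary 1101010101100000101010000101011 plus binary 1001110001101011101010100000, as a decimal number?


1101010101100000101010000101011 + 1001110001101011101010100000 = 1110100011101110000111011001011 = 1953959627

1953959627


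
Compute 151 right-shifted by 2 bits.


0b10010111 >> 2 = 0b100101 = 37

37


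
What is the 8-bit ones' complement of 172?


172 ^ 255 = 83

83


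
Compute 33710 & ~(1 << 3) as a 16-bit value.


33710 & ~(1 << 3) = 33702

33702


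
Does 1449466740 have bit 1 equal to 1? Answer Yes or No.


0b1010110011001010001101101110100, bit 1 = 0. No

No


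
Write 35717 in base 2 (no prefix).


35717 = 1000101110000101 in binary

1000101110000101


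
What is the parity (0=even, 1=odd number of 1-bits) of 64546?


0b1111110000100010 has 8 ones => parity 0

0


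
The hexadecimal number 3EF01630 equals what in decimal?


3EF01630 hex = 1055921712 decimal

1055921712


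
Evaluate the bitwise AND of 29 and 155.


0b11101 & 0b10011011 = 0b11001 = 25

25


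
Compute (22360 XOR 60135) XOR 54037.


Step 1: 22360 ^ 60135 = 48575
Step 2: 48575 ^ 54037 = 28330

28330


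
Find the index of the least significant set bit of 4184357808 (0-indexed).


0b11111001011010000011101110110000. Lowest set bit at position 4

4


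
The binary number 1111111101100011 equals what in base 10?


1111111101100011 in decimal = 65379

65379


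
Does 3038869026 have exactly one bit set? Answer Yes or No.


0b10110101001000010111011000100010. Multiple bits set => No

No


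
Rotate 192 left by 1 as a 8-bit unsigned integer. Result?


Rotate 0b11000000 left by 1 (8-bit) = 0b10000001 = 129

129


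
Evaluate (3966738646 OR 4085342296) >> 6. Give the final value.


Step 1: 3966738646 | 4085342296 = 4293910750
Step 2: 4293910750 >> 6 = 67092355

67092355


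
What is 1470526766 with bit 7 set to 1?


1470526766 | (1 << 7) = 1470526766 | 128 = 1470526894

1470526894


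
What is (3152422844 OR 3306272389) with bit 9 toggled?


Step 1: 3152422844 | 3306272389 = 4294424509
Step 2: 4294424509 ^ (1 << 9) = 4294424509 ^ 512 = 4294423997

4294423997


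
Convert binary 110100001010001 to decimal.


110100001010001 in decimal = 26705

26705


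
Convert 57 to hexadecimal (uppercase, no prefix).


57 = 39 hex

39


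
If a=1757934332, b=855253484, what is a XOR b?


1757934332 ^ 855253484 = 1514001168

1514001168


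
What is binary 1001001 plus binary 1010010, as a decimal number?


1001001 + 1010010 = 10011011 = 155

155


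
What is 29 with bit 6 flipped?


29 ^ (1 << 6) = 29 ^ 64 = 93

93


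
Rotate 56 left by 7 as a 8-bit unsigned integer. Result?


Rotate 0b111000 left by 7 (8-bit) = 0b11100 = 28

28


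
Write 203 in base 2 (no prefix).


203 = 11001011 in binary

11001011


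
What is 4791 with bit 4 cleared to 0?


4791 & ~(1 << 4) = 4775

4775


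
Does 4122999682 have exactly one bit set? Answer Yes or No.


0b11110101101111111111101110000010. Multiple bits set => No

No


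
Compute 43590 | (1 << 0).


43590 | (1 << 0) = 43590 | 1 = 43591

43591


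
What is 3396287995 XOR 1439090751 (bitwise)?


0b11001010011011110011110111111011 ^ 0b1010101110001101100100000111111 = 0b10011111101010011111010111000100 = 2678715844

2678715844


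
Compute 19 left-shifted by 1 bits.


0b10011 << 1 = 0b100110 = 38

38


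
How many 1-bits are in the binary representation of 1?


0b1 has 1 set bits

1


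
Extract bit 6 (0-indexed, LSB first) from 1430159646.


0b1010101001111101000000100011110, position 6 = 0

0


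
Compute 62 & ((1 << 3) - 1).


62 & 7 = 6

6


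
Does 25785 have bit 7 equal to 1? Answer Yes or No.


0b110010010111001, bit 7 = 1. Yes

Yes


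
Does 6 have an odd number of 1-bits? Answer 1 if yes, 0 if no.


0b110 has 2 ones => parity 0

0


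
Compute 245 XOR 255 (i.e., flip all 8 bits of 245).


245 ^ 255 = 10

10


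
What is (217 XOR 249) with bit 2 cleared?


Step 1: 217 ^ 249 = 32
Step 2: 32 & ~(1 << 2) = 32

32


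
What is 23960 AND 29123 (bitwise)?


0b101110110011000 & 0b111000111000011 = 0b101000110000000 = 20864

20864


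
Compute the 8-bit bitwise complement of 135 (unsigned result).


~0b10000111 = 0b1111000 = 120 (8-bit unsigned)

120


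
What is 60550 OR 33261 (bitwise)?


0b1110110010000110 | 0b1000000111101101 = 0b1110110111101111 = 60911

60911


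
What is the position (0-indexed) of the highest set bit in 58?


0b111010. Highest set bit at position 5

5


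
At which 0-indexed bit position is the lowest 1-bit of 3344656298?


0b11000111010110110110011110101010. Lowest set bit at position 1

1


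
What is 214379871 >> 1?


0b1100110001110010110101011111 >> 1 = 0b110011000111001011010101111 = 107189935

107189935


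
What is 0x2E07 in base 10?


2E07 hex = 11783 decimal

11783


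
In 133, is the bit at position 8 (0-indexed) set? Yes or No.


0b10000101, bit 8 = 0. No

No


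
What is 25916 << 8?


0b110010100111100 << 8 = 0b11001010011110000000000 = 6634496

6634496


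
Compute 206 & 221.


0b11001110 & 0b11011101 = 0b11001100 = 204

204


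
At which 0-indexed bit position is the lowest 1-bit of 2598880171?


0b10011010111001111100001110101011. Lowest set bit at position 0

0


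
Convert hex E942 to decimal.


E942 hex = 59714 decimal

59714


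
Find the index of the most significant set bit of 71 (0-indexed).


0b1000111. Highest set bit at position 6

6


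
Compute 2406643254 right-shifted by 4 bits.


0b10001111011100100111011000110110 >> 4 = 0b1000111101110010011101100011 = 150415203

150415203


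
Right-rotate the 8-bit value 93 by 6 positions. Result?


Rotate 0b1011101 right by 6 (8-bit) = 0b1110101 = 117

117


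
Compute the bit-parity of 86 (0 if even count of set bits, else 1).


0b1010110 has 4 ones => parity 0

0


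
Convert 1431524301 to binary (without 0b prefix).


1431524301 = 1010101010100110101001111001101 in binary

1010101010100110101001111001101


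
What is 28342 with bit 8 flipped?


28342 ^ (1 << 8) = 28342 ^ 256 = 28598

28598


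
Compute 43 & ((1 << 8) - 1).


43 & 255 = 43

43


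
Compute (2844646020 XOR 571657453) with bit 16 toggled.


Step 1: 2844646020 ^ 571657453 = 2342458985
Step 2: 2342458985 ^ (1 << 16) = 2342458985 ^ 65536 = 2342393449

2342393449


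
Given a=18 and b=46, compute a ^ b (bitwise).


18 ^ 46 = 60

60


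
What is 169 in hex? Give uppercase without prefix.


169 = A9 hex

A9


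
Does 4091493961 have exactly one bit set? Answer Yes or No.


0b11110011110111110011111001001001. Multiple bits set => No

No


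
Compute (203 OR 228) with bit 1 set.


Step 1: 203 | 228 = 239
Step 2: 239 | (1 << 1) = 239 | 2 = 239

239


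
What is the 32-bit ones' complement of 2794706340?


2794706340 ^ 4294967295 = 1500260955

1500260955


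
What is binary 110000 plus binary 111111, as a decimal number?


110000 + 111111 = 1101111 = 111

111


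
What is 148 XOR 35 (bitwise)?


0b10010100 ^ 0b100011 = 0b10110111 = 183

183


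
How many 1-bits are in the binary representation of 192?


0b11000000 has 2 set bits

2


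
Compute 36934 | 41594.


0b1001000001000110 | 0b1010001001111010 = 0b1011001001111110 = 45694

45694


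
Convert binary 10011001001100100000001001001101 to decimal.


10011001001100100000001001001101 in decimal = 2570191437

2570191437


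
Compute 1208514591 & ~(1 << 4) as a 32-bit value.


1208514591 & ~(1 << 4) = 1208514575

1208514575


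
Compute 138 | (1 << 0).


138 | (1 << 0) = 138 | 1 = 139

139


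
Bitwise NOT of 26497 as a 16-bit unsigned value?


~0b110011110000001 = 0b1001100001111110 = 39038 (16-bit unsigned)

39038


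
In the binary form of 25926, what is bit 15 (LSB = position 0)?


0b110010101000110, position 15 = 0

0


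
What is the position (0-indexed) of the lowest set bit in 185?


0b10111001. Lowest set bit at position 0

0


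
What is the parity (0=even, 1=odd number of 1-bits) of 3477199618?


0b11001111010000011101101100000010 has 15 ones => parity 1

1


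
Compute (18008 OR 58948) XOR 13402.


Step 1: 18008 | 58948 = 58972
Step 2: 58972 ^ 13402 = 53766

53766


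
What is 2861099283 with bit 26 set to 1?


2861099283 | (1 << 26) = 2861099283 | 67108864 = 2928208147

2928208147


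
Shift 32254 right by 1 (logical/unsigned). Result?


0b111110111111110 >> 1 = 0b11111011111111 = 16127

16127


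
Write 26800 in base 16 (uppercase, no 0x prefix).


26800 = 68B0 hex

68B0


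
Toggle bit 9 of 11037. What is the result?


11037 ^ (1 << 9) = 11037 ^ 512 = 10525

10525


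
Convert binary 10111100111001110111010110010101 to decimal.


10111100111001110111010110010101 in decimal = 3169285525

3169285525


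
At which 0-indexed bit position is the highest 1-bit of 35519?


0b1000101010111111. Highest set bit at position 15

15


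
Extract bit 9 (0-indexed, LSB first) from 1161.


0b10010001001, position 9 = 0

0


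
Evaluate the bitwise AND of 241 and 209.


0b11110001 & 0b11010001 = 0b11010001 = 209

209


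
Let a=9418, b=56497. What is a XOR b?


9418 ^ 56497 = 63611

63611


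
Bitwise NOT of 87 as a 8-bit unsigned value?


~0b1010111 = 0b10101000 = 168 (8-bit unsigned)

168


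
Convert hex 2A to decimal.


2A hex = 42 decimal

42


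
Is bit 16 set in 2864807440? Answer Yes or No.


0b10101010110000010111111000010000, bit 16 = 1. Yes

Yes


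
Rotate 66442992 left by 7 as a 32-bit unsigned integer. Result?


Rotate 0b11111101011101011011110000 left by 7 (32-bit) = 0b11111010111010110111100000000001 = 4209735681

4209735681


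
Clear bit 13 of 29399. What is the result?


29399 & ~(1 << 13) = 21207

21207


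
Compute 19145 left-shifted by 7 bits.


0b100101011001001 << 7 = 0b1001010110010010000000 = 2450560

2450560


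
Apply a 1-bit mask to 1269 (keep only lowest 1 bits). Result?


1269 & 1 = 1

1


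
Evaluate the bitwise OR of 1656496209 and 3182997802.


0b1100010101111000010000001010001 | 0b10111101101110001011000100101010 = 0b11111111101111001011000101111011 = 4290556283

4290556283


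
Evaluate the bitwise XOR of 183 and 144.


0b10110111 ^ 0b10010000 = 0b100111 = 39

39


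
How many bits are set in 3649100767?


0b11011001100000001101101111011111 has 19 set bits

19


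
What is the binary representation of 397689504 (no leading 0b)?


397689504 = 10111101101000100001010100000 in binary

10111101101000100001010100000


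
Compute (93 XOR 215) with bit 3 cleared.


Step 1: 93 ^ 215 = 138
Step 2: 138 & ~(1 << 3) = 130

130


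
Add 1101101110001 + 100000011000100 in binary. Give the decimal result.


1101101110001 + 100000011000100 = 101110000110101 = 23605

23605


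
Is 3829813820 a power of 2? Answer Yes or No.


0b11100100010001100101001000111100. Multiple bits set => No

No


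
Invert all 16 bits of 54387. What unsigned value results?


54387 ^ 65535 = 11148

11148


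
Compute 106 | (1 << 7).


106 | (1 << 7) = 106 | 128 = 234

234


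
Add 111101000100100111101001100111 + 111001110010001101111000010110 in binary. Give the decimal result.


111101000100100111101001100111 + 111001110010001101111000010110 = 1110110110110110101100001111101 = 1994086525

1994086525


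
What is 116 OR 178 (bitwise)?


0b1110100 | 0b10110010 = 0b11110110 = 246

246


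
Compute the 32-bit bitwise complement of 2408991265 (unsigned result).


~0b10001111100101100100101000100001 = 0b1110000011010011011010111011110 = 1885976030 (32-bit unsigned)

1885976030


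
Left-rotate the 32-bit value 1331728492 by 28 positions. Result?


Rotate 0b1001111011000001001000001101100 left by 28 (32-bit) = 0b11000100111101100000100100000110 = 3304458502

3304458502


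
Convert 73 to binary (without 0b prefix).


73 = 1001001 in binary

1001001


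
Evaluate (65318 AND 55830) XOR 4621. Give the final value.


Step 1: 65318 & 55830 = 55814
Step 2: 55814 ^ 4621 = 51211

51211


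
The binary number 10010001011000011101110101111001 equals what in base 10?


10010001011000011101110101111001 in decimal = 2439110009

2439110009


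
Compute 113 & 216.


0b1110001 & 0b11011000 = 0b1010000 = 80

80


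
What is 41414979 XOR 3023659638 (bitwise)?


0b10011101111111000101000011 ^ 0b10110100001110010110001001110110 = 0b10110110010011101001001100110101 = 3058602805

3058602805


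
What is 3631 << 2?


0b111000101111 << 2 = 0b11100010111100 = 14524

14524


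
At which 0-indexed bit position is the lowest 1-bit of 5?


0b101. Lowest set bit at position 0

0


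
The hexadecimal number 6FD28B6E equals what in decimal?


6FD28B6E hex = 1876069230 decimal

1876069230


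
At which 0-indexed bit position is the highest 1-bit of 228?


0b11100100. Highest set bit at position 7

7


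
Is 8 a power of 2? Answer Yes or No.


0b1000. Only one bit set => Yes

Yes


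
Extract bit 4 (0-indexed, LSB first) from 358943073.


0b10101011001010000100101100001, position 4 = 0

0


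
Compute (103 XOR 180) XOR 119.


Step 1: 103 ^ 180 = 211
Step 2: 211 ^ 119 = 164

164


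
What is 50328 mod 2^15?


50328 & 32767 = 17560

17560


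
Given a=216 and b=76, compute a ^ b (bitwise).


216 ^ 76 = 148

148


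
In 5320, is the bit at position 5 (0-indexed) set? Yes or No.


0b1010011001000, bit 5 = 0. No

No


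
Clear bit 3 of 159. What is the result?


159 & ~(1 << 3) = 151

151


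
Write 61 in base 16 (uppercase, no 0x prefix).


61 = 3D hex

3D


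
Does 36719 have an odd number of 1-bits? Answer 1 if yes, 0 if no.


0b1000111101101111 has 11 ones => parity 1

1


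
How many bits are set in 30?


0b11110 has 4 set bits

4


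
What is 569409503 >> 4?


0b100001111100000111111111011111 >> 4 = 0b10000111110000011111111101 = 35588093

35588093


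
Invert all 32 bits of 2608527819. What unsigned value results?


2608527819 ^ 4294967295 = 1686439476

1686439476


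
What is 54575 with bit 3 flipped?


54575 ^ (1 << 3) = 54575 ^ 8 = 54567

54567


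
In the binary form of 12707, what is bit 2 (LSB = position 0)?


0b11000110100011, position 2 = 0

0


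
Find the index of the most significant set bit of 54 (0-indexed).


0b110110. Highest set bit at position 5

5


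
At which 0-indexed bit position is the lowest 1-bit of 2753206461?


0b10100100000110101001100010111101. Lowest set bit at position 0

0


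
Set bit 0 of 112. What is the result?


112 | (1 << 0) = 112 | 1 = 113

113


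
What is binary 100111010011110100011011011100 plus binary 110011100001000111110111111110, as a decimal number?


100111010011110100011011011100 + 110011100001000111110111111110 = 1011010110100111100010011011010 = 1523827930

1523827930


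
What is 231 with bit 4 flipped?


231 ^ (1 << 4) = 231 ^ 16 = 247

247


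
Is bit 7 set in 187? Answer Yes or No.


0b10111011, bit 7 = 1. Yes

Yes


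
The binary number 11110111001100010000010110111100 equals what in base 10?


11110111001100010000010110111100 in decimal = 4147185084

4147185084


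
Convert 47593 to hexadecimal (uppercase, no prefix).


47593 = B9E9 hex

B9E9


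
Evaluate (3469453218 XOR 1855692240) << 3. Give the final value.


Step 1: 3469453218 ^ 1855692240 = 2689612402
Step 2: 2689612402 << 3 = 21516899216

21516899216


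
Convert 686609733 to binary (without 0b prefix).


686609733 = 101000111011001101010101000101 in binary

101000111011001101010101000101


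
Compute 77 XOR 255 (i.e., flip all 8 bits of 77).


77 ^ 255 = 178

178


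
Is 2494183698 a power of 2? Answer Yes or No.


0b10010100101010100011100100010010. Multiple bits set => No

No


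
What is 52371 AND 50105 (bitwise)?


0b1100110010010011 & 0b1100001110111001 = 0b1100000010010001 = 49297

49297


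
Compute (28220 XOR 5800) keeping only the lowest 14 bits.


Step 1: 28220 ^ 5800 = 30868
Step 2: 30868 & 16383 = 14484

14484


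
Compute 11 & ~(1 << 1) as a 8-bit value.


11 & ~(1 << 1) = 9

9


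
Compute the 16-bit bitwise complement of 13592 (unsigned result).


~0b11010100011000 = 0b1100101011100111 = 51943 (16-bit unsigned)

51943


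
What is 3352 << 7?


0b110100011000 << 7 = 0b1101000110000000000 = 429056

429056


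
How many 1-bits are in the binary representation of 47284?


0b1011100010110100 has 8 set bits

8


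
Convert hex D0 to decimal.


D0 hex = 208 decimal

208


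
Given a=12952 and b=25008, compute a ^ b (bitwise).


12952 ^ 25008 = 21288

21288


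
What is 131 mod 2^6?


131 & 63 = 3

3


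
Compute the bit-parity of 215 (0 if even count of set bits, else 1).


0b11010111 has 6 ones => parity 0

0


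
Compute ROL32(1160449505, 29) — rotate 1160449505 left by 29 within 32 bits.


Rotate 0b1000101001010110000110111100001 left by 29 (32-bit) = 0b101000101001010110000110111100 = 681927100

681927100


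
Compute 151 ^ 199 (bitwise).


0b10010111 ^ 0b11000111 = 0b1010000 = 80

80


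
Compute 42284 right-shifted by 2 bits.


0b1010010100101100 >> 2 = 0b10100101001011 = 10571

10571


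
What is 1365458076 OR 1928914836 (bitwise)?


0b1010001011000110011110010011100 | 0b1110010111110001110011110010100 = 0b1110011111110111111111110011100 = 1945894812

1945894812


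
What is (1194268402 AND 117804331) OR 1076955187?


Step 1: 1194268402 & 117804331 = 117769250
Step 2: 117769250 | 1076955187 = 1194658867

1194658867


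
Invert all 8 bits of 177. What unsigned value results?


177 ^ 255 = 78

78


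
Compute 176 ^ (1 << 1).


176 ^ (1 << 1) = 176 ^ 2 = 178

178


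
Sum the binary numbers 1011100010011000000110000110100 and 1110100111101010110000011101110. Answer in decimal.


1011100010011000000110000110100 + 1110100111101010110000011101110 = 11010001010000010110110100100010 = 3510725922

3510725922


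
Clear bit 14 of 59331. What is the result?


59331 & ~(1 << 14) = 42947

42947


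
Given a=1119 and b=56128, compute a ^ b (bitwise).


1119 ^ 56128 = 57119

57119


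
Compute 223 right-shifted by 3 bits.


0b11011111 >> 3 = 0b11011 = 27

27


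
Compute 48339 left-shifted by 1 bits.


0b1011110011010011 << 1 = 0b10111100110100110 = 96678

96678


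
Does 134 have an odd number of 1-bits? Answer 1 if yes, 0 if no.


0b10000110 has 3 ones => parity 1

1


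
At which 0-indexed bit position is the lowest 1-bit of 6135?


0b1011111110111. Lowest set bit at position 0

0


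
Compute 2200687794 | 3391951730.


0b10000011001010111101010010110010 | 0b11001010001011010001001101110010 = 0b11001011001011111101011111110010 = 3408910322

3408910322


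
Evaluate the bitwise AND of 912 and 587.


0b1110010000 & 0b1001001011 = 0b1000000000 = 512

512


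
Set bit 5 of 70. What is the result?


70 | (1 << 5) = 70 | 32 = 102

102


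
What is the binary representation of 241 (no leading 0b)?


241 = 11110001 in binary

11110001


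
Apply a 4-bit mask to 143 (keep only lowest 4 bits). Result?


143 & 15 = 15

15


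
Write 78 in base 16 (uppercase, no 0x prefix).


78 = 4E hex

4E


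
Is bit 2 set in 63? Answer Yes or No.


0b111111, bit 2 = 1. Yes

Yes


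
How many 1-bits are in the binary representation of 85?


0b1010101 has 4 set bits

4


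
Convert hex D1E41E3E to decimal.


D1E41E3E hex = 3521388094 decimal

3521388094


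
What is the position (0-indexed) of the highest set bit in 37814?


0b1001001110110110. Highest set bit at position 15

15


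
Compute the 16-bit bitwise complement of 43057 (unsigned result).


~0b1010100000110001 = 0b101011111001110 = 22478 (16-bit unsigned)

22478


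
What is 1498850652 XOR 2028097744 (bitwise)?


0b1011001010101101010010101011100 ^ 0b1111000111000100101000011010000 = 0b100001101101001111010110001100 = 565507468

565507468


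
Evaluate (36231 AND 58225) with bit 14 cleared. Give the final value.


Step 1: 36231 & 58225 = 33025
Step 2: 33025 & ~(1 << 14) = 33025

33025


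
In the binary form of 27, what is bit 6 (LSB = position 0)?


0b11011, position 6 = 0

0


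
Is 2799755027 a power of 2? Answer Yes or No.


0b10100110111000001101111100010011. Multiple bits set => No

No


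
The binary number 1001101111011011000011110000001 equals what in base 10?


1001101111011011000011110000001 in decimal = 1307412353

1307412353


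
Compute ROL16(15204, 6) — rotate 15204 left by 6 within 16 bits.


Rotate 0b11101101100100 left by 6 (16-bit) = 0b1101100100001110 = 55566

55566


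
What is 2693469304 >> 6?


0b10100000100010110001010001111000 >> 6 = 0b10100000100010110001010001 = 42085457

42085457


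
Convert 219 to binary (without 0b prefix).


219 = 11011011 in binary

11011011


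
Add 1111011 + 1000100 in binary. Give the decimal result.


1111011 + 1000100 = 10111111 = 191

191


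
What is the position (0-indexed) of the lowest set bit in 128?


0b10000000. Lowest set bit at position 7

7


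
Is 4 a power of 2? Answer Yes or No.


0b100. Only one bit set => Yes

Yes


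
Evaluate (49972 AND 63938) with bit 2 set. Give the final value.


Step 1: 49972 & 63938 = 49408
Step 2: 49408 | (1 << 2) = 49408 | 4 = 49412

49412


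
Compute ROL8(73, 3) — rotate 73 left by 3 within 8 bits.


Rotate 0b1001001 left by 3 (8-bit) = 0b1001010 = 74

74


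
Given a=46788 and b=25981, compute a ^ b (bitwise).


46788 ^ 25981 = 54201

54201


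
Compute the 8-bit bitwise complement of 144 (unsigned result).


~0b10010000 = 0b1101111 = 111 (8-bit unsigned)

111


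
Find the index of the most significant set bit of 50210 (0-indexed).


0b1100010000100010. Highest set bit at position 15

15


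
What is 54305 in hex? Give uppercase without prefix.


54305 = D421 hex

D421


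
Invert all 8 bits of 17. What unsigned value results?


17 ^ 255 = 238

238


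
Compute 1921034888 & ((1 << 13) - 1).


1921034888 & 8191 = 2696

2696


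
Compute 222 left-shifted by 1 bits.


0b11011110 << 1 = 0b110111100 = 444

444


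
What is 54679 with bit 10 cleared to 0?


54679 & ~(1 << 10) = 53655

53655


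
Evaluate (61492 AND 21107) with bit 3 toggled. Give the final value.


Step 1: 61492 & 21107 = 20528
Step 2: 20528 ^ (1 << 3) = 20528 ^ 8 = 20536

20536


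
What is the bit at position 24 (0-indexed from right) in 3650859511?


0b11011001100110111011000111110111, position 24 = 1

1


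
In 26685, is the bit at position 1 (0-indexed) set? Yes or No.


0b110100000111101, bit 1 = 0. No

No


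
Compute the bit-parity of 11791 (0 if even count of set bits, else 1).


0b10111000001111 has 8 ones => parity 0

0


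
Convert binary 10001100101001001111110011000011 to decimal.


10001100101001001111110011000011 in decimal = 2359622851

2359622851


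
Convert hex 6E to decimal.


6E hex = 110 decimal

110


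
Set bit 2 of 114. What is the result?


114 | (1 << 2) = 114 | 4 = 118

118


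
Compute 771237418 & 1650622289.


0b101101111110000010011000101010 & 0b1100010011000100111111101010001 = 0b100000011000000010011000000000 = 543172096

543172096


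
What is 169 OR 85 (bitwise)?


0b10101001 | 0b1010101 = 0b11111101 = 253

253


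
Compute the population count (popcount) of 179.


0b10110011 has 5 set bits

5


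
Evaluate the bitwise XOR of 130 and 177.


0b10000010 ^ 0b10110001 = 0b110011 = 51

51


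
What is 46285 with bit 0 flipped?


46285 ^ (1 << 0) = 46285 ^ 1 = 46284

46284


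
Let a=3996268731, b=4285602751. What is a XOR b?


3996268731 ^ 4285602751 = 289612548

289612548


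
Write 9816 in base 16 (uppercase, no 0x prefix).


9816 = 2658 hex

2658


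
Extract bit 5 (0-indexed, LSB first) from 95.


0b1011111, position 5 = 0

0


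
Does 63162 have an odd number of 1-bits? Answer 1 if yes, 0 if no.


0b1111011010111010 has 11 ones => parity 1

1


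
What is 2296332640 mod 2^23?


2296332640 & 8388607 = 6242656

6242656


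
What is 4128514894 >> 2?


0b11110110000101000010001101001110 >> 2 = 0b111101100001010000100011010011 = 1032128723

1032128723


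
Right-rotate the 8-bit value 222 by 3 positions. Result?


Rotate 0b11011110 right by 3 (8-bit) = 0b11011011 = 219

219


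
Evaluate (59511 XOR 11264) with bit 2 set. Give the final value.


Step 1: 59511 ^ 11264 = 50295
Step 2: 50295 | (1 << 2) = 50295 | 4 = 50295

50295


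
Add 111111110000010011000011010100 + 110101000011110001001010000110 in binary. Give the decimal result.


111111110000010011000011010100 + 110101000011110001001010000110 = 1110100110100000100001101011010 = 1959805786

1959805786


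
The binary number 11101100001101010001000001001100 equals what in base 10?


11101100001101010001000001001100 in decimal = 3962900556

3962900556


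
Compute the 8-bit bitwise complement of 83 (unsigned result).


~0b1010011 = 0b10101100 = 172 (8-bit unsigned)

172


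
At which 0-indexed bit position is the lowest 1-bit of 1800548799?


0b1101011010100100011000110111111. Lowest set bit at position 0

0


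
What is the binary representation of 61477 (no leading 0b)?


61477 = 1111000000100101 in binary

1111000000100101


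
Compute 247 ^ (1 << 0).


247 ^ (1 << 0) = 247 ^ 1 = 246

246


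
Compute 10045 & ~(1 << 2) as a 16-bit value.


10045 & ~(1 << 2) = 10041

10041


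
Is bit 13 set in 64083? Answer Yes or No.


0b1111101001010011, bit 13 = 1. Yes

Yes


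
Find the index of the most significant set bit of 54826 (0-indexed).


0b1101011000101010. Highest set bit at position 15

15


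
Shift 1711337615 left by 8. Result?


0b1100110000000001111000010001111 << 8 = 0b110011000000000111100001000111100000000 = 438102429440

438102429440


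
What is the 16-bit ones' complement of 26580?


26580 ^ 65535 = 38955

38955


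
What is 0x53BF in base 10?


53BF hex = 21439 decimal

21439


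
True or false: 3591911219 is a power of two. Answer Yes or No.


0b11010110000110000011011100110011. Multiple bits set => No

No


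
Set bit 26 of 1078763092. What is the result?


1078763092 | (1 << 26) = 1078763092 | 67108864 = 1145871956

1145871956


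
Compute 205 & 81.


0b11001101 & 0b1010001 = 0b1000001 = 65

65


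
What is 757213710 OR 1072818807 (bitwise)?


0b101101001000100010101000001110 | 0b111111111100011110101001110111 = 0b111111111100111110101001111111 = 1072949887

1072949887


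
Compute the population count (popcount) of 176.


0b10110000 has 3 set bits

3


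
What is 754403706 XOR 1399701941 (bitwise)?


0b101100111101110100100101111010 ^ 0b1010011011011011100000110110101 = 0b1111111100110101000100011001111 = 2140833999

2140833999


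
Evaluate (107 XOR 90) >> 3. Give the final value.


Step 1: 107 ^ 90 = 49
Step 2: 49 >> 3 = 6

6


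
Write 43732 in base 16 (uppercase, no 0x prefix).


43732 = AAD4 hex

AAD4


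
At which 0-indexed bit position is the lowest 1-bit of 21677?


0b101010010101101. Lowest set bit at position 0

0


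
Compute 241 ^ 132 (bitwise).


0b11110001 ^ 0b10000100 = 0b1110101 = 117

117


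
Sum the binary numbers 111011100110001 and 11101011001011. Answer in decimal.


111011100110001 + 11101011001011 = 1011000111111100 = 45564

45564


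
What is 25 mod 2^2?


25 & 3 = 1

1


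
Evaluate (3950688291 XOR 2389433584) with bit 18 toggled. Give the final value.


Step 1: 3950688291 ^ 2389433584 = 1695638739
Step 2: 1695638739 ^ (1 << 18) = 1695638739 ^ 262144 = 1695900883

1695900883


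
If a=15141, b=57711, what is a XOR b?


15141 ^ 57711 = 55882

55882


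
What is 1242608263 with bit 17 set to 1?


1242608263 | (1 << 17) = 1242608263 | 131072 = 1242739335

1242739335


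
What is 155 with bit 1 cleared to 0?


155 & ~(1 << 1) = 153

153


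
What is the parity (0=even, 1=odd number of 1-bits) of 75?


0b1001011 has 4 ones => parity 0

0


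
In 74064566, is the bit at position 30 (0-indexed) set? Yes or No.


0b100011010100010001010110110, bit 30 = 0. No

No


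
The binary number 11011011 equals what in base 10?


11011011 in decimal = 219

219


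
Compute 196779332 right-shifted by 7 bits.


0b1011101110101001110101000100 >> 7 = 0b101110111010100111010 = 1537338

1537338


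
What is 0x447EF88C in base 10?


447EF88C hex = 1149171852 decimal

1149171852


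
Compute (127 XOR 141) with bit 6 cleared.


Step 1: 127 ^ 141 = 242
Step 2: 242 & ~(1 << 6) = 178

178


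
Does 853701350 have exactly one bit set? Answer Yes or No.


0b110010111000100111001011100110. Multiple bits set => No

No


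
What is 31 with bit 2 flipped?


31 ^ (1 << 2) = 31 ^ 4 = 27

27


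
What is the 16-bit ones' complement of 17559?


17559 ^ 65535 = 47976

47976


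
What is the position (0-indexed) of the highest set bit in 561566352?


0b100001011110001101001010010000. Highest set bit at position 29

29


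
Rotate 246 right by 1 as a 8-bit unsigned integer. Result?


Rotate 0b11110110 right by 1 (8-bit) = 0b1111011 = 123

123


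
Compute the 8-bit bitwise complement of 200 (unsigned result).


~0b11001000 = 0b110111 = 55 (8-bit unsigned)

55


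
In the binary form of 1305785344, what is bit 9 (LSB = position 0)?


0b1001101110101001011010000000000, position 9 = 0

0


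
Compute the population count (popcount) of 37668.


0b1001001100100100 has 6 set bits

6


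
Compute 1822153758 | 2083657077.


0b1101100100110111101110000011110 | 0b1111100001100100001010101110101 = 0b1111100101110111101110101111111 = 2092686719

2092686719


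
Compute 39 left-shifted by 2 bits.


0b100111 << 2 = 0b10011100 = 156

156


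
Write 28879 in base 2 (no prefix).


28879 = 111000011001111 in binary

111000011001111


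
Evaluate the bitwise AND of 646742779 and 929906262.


0b100110100011001000001011111011 & 0b110111011011010011111001010110 = 0b100110000011000000001001010010 = 638321234

638321234


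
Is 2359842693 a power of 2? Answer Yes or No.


0b10001100101010000101011110000101. Multiple bits set => No

No


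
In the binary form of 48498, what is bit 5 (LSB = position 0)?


0b1011110101110010, position 5 = 1

1


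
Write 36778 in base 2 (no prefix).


36778 = 1000111110101010 in binary

1000111110101010


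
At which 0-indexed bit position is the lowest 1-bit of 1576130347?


0b1011101111100011101011100101011. Lowest set bit at position 0

0


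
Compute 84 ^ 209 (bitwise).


0b1010100 ^ 0b11010001 = 0b10000101 = 133

133


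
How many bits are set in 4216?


0b1000001111000 has 5 set bits

5


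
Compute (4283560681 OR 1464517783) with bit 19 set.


Step 1: 4283560681 | 1464517783 = 4284217087
Step 2: 4284217087 | (1 << 19) = 4284217087 | 524288 = 4284217087

4284217087
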